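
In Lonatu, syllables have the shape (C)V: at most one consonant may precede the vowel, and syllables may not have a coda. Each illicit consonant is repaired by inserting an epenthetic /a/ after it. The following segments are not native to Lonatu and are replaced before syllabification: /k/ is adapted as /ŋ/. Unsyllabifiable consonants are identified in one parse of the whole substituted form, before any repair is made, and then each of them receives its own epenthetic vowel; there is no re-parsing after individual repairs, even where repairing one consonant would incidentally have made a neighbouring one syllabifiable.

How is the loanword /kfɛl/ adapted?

ŋafɛla

Substitution: /k/ → /ŋ/, giving /ŋfɛl/.
Syllabifying with onset maximization leaves /ŋ/, /l/ stranded (no codas are permitted; onsets are limited to one consonant).
Epenthesis after each stranded consonant: /ŋ/ → /ŋa/, /l/ → /la/.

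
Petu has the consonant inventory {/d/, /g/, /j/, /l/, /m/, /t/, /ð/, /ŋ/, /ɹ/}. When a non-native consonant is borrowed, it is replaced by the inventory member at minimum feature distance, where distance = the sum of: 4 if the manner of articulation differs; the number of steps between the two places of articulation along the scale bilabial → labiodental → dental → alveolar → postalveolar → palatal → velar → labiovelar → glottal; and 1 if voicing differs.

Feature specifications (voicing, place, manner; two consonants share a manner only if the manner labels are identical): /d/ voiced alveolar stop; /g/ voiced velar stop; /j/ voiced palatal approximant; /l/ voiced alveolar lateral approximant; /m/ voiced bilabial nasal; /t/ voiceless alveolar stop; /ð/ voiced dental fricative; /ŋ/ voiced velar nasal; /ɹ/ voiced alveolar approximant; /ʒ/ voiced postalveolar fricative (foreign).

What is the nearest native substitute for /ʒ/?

/ð/ is closest: same manner (fricative), place distance 2 (postalveolar→dental), same voicing; total 2. Next closest is /d/ at distance 5.

ð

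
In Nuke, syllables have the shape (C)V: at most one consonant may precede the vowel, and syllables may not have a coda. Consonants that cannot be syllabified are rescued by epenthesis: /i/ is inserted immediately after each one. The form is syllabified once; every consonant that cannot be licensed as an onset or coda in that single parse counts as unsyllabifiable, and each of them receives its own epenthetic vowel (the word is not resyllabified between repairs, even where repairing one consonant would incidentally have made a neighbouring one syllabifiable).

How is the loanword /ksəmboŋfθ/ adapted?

Syllabifying with onset maximization leaves /k/, /m/, /ŋ/, /f/, /θ/ stranded (no codas are permitted; onsets are limited to one consonant).
Inserting the epenthetic vowel yields /k/ → /ki/, /m/ → /mi/, /ŋ/ → /ŋi/, /f/ → /fi/, /θ/ → /θi/.

kisəmiboŋifiθi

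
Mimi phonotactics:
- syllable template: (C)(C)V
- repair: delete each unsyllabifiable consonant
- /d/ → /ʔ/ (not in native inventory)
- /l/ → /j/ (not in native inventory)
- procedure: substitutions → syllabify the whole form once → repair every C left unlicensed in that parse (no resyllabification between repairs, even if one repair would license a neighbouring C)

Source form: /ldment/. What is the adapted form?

Substitution: /l/ → /j/, /d/ → /ʔ/, giving /jʔment/.
Under (C)(C)V, the unsyllabifiable consonants are /j/, /n/, /t/ (no codas are permitted; onsets may contain at most 2 consonants).
Deleting the stranded consonants removes /j/, /n/, /t/.

ʔme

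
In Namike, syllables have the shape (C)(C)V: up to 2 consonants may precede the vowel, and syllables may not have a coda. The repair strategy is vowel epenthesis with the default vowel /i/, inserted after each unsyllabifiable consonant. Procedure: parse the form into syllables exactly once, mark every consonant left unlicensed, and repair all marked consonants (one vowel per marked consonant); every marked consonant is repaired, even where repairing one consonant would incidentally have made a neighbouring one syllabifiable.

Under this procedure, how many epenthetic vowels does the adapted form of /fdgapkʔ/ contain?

The unsyllabifiable consonants are /f/, /p/, /k/, /ʔ/; each receives one epenthetic vowel.

4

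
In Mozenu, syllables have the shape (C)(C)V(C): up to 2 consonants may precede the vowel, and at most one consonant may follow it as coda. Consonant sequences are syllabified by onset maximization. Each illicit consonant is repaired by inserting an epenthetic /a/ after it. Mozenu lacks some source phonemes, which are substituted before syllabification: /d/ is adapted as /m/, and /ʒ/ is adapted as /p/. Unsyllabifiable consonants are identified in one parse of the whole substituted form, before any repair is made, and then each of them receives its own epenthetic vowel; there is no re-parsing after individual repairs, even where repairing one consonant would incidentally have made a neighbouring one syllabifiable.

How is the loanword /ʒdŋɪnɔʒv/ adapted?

Substitution: /ʒ/ → /p/, /d/ → /m/, giving /pmŋɪnɔpv/.
Syllabifying with onset maximization leaves /p/, /v/ stranded (at most one coda consonant is licensed; onsets may contain at most 2 consonants).
Epenthesis after each stranded consonant: /p/ → /pa/, /v/ → /va/.

pamŋɪnɔpva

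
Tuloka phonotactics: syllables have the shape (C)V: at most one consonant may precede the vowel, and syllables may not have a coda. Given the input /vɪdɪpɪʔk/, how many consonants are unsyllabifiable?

Under (C)V, the unsyllabifiable consonants are /ʔ/, /k/ (no codas are permitted; onsets are limited to one consonant).

2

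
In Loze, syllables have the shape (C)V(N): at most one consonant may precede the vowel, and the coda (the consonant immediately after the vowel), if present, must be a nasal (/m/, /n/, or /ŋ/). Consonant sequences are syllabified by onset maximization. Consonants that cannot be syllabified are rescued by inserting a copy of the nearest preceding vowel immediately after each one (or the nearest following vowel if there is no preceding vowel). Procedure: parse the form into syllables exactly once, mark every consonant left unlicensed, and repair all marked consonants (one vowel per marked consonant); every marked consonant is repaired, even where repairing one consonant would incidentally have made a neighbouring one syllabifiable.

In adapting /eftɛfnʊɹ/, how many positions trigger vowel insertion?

3

The unsyllabifiable consonants are /f/, /f/, /ɹ/; each receives one epenthetic vowel.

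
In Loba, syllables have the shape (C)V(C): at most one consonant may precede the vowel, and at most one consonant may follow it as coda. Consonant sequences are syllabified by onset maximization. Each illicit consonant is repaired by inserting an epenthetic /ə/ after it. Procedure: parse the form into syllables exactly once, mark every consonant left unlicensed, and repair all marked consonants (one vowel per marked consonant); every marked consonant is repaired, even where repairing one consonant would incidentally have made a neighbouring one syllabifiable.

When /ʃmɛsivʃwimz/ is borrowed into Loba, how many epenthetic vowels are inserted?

3

The unsyllabifiable consonants are /ʃ/, /ʃ/, /z/; each receives one epenthetic vowel.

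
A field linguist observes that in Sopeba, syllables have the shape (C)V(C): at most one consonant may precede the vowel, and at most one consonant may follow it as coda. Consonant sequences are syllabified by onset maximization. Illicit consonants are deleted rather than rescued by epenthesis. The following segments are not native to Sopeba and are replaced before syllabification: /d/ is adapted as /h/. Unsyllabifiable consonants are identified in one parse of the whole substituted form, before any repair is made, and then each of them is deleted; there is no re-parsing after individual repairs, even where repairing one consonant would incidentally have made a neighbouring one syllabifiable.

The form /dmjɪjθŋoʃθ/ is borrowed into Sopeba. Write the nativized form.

jɪjŋoʃ

Substitution: /d/ → /h/, giving /hmjɪjθŋoʃθ/.
Syllabifying with onset maximization leaves /h/, /m/, /θ/, /θ/ stranded (at most one coda consonant is licensed; onsets are limited to one consonant).
Deleting the stranded consonants removes /h/, /m/, /θ/, /θ/.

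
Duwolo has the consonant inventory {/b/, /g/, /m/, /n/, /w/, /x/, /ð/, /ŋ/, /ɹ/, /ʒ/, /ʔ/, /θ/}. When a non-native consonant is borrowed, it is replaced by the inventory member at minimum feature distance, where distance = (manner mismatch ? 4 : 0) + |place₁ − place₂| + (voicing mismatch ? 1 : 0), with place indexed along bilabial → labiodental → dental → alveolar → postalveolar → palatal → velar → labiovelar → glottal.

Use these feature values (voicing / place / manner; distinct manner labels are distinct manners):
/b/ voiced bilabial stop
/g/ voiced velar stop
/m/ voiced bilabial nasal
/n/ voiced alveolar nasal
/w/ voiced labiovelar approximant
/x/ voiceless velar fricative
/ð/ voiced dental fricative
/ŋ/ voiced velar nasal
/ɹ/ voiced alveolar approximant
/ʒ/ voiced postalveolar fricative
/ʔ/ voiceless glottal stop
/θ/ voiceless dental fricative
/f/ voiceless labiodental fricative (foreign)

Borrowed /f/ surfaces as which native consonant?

/θ/ is closest: same manner (fricative), place distance 1 (labiodental→dental), same voicing; total 1. Next closest is /ð/ at distance 2.

θ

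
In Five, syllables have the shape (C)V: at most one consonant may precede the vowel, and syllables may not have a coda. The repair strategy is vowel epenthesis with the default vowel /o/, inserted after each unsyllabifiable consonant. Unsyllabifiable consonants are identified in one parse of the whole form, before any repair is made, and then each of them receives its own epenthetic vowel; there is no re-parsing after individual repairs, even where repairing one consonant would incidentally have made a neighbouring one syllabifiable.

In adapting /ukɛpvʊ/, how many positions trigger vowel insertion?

1

The unsyllabifiable consonants are /p/; each receives one epenthetic vowel.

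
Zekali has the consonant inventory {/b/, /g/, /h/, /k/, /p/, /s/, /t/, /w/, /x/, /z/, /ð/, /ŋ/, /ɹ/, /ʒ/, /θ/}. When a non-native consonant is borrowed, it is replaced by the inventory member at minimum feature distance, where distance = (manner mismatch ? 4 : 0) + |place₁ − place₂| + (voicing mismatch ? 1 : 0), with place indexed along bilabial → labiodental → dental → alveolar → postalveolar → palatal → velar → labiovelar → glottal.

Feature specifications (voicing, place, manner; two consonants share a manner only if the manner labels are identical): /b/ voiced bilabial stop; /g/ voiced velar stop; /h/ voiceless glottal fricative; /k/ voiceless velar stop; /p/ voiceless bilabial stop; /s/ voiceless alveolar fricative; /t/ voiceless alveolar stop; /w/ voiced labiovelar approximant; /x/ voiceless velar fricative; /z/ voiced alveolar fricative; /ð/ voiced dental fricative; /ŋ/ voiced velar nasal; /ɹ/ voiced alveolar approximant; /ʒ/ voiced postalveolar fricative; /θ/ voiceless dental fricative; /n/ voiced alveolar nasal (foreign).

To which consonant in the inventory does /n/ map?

ŋ

/ŋ/ is closest: same manner (nasal), place distance 3 (alveolar→velar), same voicing; total 3. Next closest is /z/ at distance 4.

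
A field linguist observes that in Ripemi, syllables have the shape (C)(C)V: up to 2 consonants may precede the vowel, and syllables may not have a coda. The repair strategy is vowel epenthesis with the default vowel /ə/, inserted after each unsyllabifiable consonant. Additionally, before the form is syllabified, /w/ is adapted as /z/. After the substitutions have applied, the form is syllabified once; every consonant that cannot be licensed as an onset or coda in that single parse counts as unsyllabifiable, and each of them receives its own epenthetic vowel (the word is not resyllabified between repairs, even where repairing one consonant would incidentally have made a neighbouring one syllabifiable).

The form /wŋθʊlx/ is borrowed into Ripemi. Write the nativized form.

zəŋθʊləxə

Substitution: /w/ → /z/, giving /zŋθʊlx/.
Syllabifying with onset maximization leaves /z/, /l/, /x/ stranded (no codas are permitted; onsets may contain at most 2 consonants).
Each unlicensed consonant becomes the onset of a new syllable: /z/ → /zə/, /l/ → /lə/, /x/ → /xə/.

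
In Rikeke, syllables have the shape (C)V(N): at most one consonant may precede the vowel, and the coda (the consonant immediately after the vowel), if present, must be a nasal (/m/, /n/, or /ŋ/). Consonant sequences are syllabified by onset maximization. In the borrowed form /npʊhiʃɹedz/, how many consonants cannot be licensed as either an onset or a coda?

4

Under (C)V(N), the unsyllabifiable consonants are /n/, /ʃ/, /d/, /z/ (only a nasal (/m/, /n/, or /ŋ/) is licensed in coda position; onsets are limited to one consonant).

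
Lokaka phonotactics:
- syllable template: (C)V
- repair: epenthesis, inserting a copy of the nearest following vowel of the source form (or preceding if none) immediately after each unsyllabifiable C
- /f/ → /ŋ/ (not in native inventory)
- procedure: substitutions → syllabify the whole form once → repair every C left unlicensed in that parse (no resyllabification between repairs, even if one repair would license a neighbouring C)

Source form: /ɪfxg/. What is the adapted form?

Substitution: /f/ → /ŋ/, giving /ɪŋxg/.
The consonants /ŋ/, /x/, /g/ cannot be parsed into a legal (C)V syllable (no codas are permitted; onsets are limited to one consonant).
Each unlicensed consonant becomes the onset of a new syllable: /ŋ/ → /ŋɪ/, /x/ → /xɪ/, /g/ → /gɪ/.

ɪŋɪxɪgɪ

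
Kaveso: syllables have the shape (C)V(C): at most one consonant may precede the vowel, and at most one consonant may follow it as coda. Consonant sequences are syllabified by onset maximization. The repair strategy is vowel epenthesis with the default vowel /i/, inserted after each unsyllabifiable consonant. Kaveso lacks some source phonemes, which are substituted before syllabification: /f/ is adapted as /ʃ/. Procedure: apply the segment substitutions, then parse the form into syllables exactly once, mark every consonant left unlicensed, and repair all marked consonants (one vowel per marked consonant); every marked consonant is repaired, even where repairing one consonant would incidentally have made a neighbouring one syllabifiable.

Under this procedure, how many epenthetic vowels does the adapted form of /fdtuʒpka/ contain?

3

After substitution the input is /ʃdtuʒpka/.
The unsyllabifiable consonants are /ʃ/, /d/, /p/; each receives one epenthetic vowel.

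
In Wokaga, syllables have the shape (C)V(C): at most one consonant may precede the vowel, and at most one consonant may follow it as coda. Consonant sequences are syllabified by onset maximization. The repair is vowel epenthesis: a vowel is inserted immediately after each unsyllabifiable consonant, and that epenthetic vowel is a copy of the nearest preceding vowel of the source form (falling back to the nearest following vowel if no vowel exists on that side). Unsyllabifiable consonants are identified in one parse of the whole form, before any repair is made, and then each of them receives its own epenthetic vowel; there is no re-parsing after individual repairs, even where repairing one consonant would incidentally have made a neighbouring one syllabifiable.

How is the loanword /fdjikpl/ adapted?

fidijikpili

Under (C)V(C), the unsyllabifiable consonants are /f/, /d/, /p/, /l/ (at most one coda consonant is licensed; onsets are limited to one consonant).
Inserting the epenthetic vowel yields /f/ → /fi/, /d/ → /di/, /p/ → /pi/, /l/ → /li/.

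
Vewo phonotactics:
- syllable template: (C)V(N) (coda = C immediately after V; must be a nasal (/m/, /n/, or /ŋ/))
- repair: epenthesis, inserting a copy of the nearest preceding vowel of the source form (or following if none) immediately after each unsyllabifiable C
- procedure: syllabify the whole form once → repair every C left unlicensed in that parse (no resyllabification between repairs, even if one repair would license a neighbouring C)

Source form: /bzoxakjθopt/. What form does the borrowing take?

Syllabifying with onset maximization leaves /b/, /k/, /j/, /p/, /t/ stranded (only a nasal (/m/, /n/, or /ŋ/) is licensed in coda position; onsets are limited to one consonant).
Each unlicensed consonant becomes the onset of a new syllable: /b/ → /bo/, /k/ → /ka/, /j/ → /ja/, /p/ → /po/, /t/ → /to/.

bozoxakajaθopoto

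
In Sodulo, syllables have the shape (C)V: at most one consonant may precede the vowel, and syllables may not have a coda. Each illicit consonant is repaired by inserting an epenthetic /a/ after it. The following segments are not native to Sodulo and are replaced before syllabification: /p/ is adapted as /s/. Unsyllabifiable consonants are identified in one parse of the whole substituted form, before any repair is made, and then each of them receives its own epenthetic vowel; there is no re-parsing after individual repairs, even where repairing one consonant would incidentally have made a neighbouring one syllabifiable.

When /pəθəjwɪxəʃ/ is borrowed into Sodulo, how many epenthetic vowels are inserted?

After substitution the input is /səθəjwɪxəʃ/.
The unsyllabifiable consonants are /j/, /ʃ/; each receives one epenthetic vowel.

2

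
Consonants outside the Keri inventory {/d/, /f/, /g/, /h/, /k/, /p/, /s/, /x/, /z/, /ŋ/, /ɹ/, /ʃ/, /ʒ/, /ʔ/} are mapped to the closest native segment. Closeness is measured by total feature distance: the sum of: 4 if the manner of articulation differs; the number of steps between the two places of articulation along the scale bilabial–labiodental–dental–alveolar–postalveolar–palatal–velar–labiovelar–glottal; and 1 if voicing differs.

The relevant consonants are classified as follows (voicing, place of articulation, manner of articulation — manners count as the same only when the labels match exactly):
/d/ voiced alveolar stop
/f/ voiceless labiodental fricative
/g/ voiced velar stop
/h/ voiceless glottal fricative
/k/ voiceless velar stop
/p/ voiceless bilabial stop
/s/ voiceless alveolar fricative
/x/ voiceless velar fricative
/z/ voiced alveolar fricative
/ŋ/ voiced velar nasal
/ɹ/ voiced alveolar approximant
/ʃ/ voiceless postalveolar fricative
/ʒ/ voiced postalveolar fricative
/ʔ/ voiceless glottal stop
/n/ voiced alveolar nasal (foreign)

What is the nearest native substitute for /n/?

ŋ

/ŋ/ is closest: same manner (nasal), place distance 3 (alveolar→velar), same voicing; total 3. Next closest is /d/ at distance 4.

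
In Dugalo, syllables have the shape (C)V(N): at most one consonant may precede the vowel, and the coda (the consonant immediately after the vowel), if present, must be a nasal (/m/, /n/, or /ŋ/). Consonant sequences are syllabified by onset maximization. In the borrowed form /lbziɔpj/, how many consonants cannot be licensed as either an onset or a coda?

Syllabifying with onset maximization leaves /l/, /b/, /p/, /j/ stranded (only a nasal (/m/, /n/, or /ŋ/) is licensed in coda position; onsets are limited to one consonant).

4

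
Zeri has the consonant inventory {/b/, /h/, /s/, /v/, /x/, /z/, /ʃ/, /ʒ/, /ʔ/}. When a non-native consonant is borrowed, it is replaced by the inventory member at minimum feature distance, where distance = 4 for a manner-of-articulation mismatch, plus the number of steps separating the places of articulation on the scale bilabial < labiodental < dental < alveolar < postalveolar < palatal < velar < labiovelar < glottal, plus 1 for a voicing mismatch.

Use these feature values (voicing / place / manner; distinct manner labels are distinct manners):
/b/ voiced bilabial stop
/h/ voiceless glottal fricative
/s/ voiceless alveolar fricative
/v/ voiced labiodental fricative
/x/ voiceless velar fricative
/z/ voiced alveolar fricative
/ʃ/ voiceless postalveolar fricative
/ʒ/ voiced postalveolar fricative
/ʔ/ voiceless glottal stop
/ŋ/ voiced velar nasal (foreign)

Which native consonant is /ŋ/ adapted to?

x

/x/ is closest: manner differs (nasal→fricative, +4), place distance 0 (velar→velar), voicing differs (+1); total 5. Next closest is /ʒ/ at distance 6.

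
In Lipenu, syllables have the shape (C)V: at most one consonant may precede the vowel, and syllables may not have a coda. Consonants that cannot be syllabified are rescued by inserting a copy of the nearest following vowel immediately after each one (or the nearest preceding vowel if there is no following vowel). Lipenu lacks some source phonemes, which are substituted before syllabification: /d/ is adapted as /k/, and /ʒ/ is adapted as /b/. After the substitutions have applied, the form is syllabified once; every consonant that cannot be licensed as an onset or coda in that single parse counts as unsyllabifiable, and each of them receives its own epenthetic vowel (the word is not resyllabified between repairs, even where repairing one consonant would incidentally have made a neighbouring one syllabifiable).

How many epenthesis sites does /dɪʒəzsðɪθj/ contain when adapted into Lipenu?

4

After substitution the input is /kɪbəzsðɪθj/.
The unsyllabifiable consonants are /z/, /s/, /θ/, /j/; each receives one epenthetic vowel.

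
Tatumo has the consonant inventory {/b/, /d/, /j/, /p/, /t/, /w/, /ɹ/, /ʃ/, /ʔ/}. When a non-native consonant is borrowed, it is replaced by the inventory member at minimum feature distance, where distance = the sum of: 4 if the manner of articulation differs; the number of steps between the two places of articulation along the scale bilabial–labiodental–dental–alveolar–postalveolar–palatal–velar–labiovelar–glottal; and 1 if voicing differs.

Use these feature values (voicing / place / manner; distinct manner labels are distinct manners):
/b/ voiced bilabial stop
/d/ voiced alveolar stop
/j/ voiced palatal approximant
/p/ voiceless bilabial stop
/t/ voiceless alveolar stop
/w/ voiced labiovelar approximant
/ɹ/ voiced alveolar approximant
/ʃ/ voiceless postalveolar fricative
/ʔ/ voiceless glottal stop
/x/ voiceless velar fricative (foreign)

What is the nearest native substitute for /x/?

ʃ

/ʃ/ is closest: same manner (fricative), place distance 2 (velar→postalveolar), same voicing; total 2. Next closest is /j/ at distance 6.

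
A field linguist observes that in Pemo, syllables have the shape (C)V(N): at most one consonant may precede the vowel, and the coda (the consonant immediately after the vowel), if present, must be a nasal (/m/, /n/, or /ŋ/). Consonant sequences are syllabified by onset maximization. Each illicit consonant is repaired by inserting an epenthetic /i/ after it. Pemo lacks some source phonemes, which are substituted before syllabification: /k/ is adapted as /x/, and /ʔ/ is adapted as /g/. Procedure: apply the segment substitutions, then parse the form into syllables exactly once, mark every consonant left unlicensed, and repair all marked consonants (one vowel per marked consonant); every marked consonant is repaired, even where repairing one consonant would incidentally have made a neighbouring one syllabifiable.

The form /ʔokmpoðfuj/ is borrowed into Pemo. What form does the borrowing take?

Substitution: /ʔ/ → /g/, /k/ → /x/, giving /goxmpoðfuj/.
Syllabifying with onset maximization leaves /x/, /m/, /ð/, /j/ stranded (only a nasal (/m/, /n/, or /ŋ/) is licensed in coda position; onsets are limited to one consonant).
Inserting the epenthetic vowel yields /x/ → /xi/, /m/ → /mi/, /ð/ → /ði/, /j/ → /ji/.

goximipoðifuji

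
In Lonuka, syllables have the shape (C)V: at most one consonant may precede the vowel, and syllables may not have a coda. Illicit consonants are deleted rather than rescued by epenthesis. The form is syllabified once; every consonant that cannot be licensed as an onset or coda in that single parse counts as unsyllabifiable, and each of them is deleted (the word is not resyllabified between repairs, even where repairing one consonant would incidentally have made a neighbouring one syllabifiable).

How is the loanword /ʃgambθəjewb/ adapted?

Under (C)V, the unsyllabifiable consonants are /ʃ/, /m/, /b/, /w/, /b/ (no codas are permitted; onsets are limited to one consonant).
Deletion applies to /ʃ/, /m/, /b/, /w/, /b/.

gaθəje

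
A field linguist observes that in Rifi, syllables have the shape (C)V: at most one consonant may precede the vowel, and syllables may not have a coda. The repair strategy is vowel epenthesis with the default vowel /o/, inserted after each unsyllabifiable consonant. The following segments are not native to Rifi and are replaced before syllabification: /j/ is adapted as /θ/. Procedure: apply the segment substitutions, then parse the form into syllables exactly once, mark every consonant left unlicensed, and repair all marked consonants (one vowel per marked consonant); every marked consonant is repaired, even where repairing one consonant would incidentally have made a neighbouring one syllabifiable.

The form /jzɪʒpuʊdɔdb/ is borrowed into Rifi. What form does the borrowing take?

θozɪʒopuʊdɔdobo

Substitution: /j/ → /θ/, giving /θzɪʒpuʊdɔdb/.
Syllabifying with onset maximization leaves /θ/, /ʒ/, /d/, /b/ stranded (no codas are permitted; onsets are limited to one consonant).
Inserting the epenthetic vowel yields /θ/ → /θo/, /ʒ/ → /ʒo/, /d/ → /do/, /b/ → /bo/.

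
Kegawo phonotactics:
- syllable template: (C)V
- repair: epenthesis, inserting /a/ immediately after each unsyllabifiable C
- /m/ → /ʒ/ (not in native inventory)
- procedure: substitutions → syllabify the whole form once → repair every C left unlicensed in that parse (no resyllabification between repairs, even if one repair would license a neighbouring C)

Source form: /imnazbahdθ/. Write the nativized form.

Substitution: /m/ → /ʒ/, giving /iʒnazbahdθ/.
The consonants /ʒ/, /z/, /h/, /d/, /θ/ cannot be parsed into a legal (C)V syllable (no codas are permitted; onsets are limited to one consonant).
Epenthesis after each stranded consonant: /ʒ/ → /ʒa/, /z/ → /za/, /h/ → /ha/, /d/ → /da/, /θ/ → /θa/.

iʒanazabahadaθa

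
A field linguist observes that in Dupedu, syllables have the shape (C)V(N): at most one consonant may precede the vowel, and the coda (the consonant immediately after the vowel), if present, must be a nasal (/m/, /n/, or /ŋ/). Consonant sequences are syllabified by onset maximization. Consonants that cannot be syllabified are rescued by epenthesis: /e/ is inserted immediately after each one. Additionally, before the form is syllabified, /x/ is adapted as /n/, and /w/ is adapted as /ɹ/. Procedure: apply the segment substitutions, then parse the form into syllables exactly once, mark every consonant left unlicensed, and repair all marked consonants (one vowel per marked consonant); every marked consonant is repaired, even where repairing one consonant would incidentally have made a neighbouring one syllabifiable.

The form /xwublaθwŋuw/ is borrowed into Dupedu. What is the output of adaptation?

neɹubelaθeɹeŋuɹe

Substitution: /x/ → /n/, /w/ → /ɹ/, giving /nɹublaθɹŋuɹ/.
The consonants /n/, /b/, /θ/, /ɹ/, /ɹ/ cannot be parsed into a legal (C)V(N) syllable (only a nasal (/m/, /n/, or /ŋ/) is licensed in coda position; onsets are limited to one consonant).
Each unlicensed consonant becomes the onset of a new syllable: /n/ → /ne/, /b/ → /be/, /θ/ → /θe/, /ɹ/ → /ɹe/, /ɹ/ → /ɹe/.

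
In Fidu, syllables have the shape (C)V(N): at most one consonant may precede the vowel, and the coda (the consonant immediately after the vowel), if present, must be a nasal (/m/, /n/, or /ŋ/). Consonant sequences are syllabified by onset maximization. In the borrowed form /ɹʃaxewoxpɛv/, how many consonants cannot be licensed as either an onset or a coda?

Under (C)V(N), the unsyllabifiable consonants are /ɹ/, /x/, /v/ (only a nasal (/m/, /n/, or /ŋ/) is licensed in coda position; onsets are limited to one consonant).

3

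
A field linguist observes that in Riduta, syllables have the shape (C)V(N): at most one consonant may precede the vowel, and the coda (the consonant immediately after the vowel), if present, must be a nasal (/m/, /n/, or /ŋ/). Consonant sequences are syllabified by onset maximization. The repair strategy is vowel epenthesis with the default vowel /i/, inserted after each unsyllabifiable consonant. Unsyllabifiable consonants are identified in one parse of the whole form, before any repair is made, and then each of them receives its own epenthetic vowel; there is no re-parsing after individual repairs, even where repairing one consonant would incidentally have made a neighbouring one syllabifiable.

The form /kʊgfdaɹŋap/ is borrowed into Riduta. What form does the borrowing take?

Syllabifying with onset maximization leaves /g/, /f/, /ɹ/, /p/ stranded (only a nasal (/m/, /n/, or /ŋ/) is licensed in coda position; onsets are limited to one consonant).
Epenthesis after each stranded consonant: /g/ → /gi/, /f/ → /fi/, /ɹ/ → /ɹi/, /p/ → /pi/.

kʊgifidaɹiŋapi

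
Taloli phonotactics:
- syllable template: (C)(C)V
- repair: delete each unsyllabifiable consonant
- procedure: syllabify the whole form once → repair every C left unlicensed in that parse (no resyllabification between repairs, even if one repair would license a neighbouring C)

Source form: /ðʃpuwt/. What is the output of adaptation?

ʃpu

Under (C)(C)V, the unsyllabifiable consonants are /ð/, /w/, /t/ (no codas are permitted; onsets may contain at most 2 consonants).
Deleting the stranded consonants removes /ð/, /w/, /t/.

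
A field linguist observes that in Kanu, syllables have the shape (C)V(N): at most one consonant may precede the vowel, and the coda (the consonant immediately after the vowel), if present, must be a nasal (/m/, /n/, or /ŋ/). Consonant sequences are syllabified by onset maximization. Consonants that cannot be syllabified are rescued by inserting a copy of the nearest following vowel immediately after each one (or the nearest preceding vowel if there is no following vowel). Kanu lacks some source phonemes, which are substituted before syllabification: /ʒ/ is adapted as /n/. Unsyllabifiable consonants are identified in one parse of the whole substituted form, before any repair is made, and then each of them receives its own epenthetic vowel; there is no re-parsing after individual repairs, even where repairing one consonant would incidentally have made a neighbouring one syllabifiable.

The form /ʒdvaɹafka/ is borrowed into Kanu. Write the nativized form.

nadavaɹafaka

Substitution: /ʒ/ → /n/, giving /ndvaɹafka/.
Syllabifying with onset maximization leaves /n/, /d/, /f/ stranded (only a nasal (/m/, /n/, or /ŋ/) is licensed in coda position; onsets are limited to one consonant).
Epenthesis after each stranded consonant: /n/ → /na/, /d/ → /da/, /f/ → /fa/.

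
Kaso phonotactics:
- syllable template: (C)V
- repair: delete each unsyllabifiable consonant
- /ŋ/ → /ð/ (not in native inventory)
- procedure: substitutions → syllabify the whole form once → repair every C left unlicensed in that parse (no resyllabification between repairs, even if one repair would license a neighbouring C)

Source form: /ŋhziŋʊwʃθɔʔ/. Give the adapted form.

Substitution: /ŋ/ → /ð/, giving /ðhziðʊwʃθɔʔ/.
Under (C)V, the unsyllabifiable consonants are /ð/, /h/, /w/, /ʃ/, /ʔ/ (no codas are permitted; onsets are limited to one consonant).
Each unlicensed consonant is deleted: /ð/, /h/, /w/, /ʃ/, /ʔ/.

ziðʊθɔ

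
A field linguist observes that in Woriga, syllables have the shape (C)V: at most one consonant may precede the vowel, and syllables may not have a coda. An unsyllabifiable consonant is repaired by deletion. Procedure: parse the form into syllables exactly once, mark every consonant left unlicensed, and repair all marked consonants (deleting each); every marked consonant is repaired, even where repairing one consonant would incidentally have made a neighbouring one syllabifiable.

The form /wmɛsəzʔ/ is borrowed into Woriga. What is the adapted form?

mɛsə

Under (C)V, the unsyllabifiable consonants are /w/, /z/, /ʔ/ (no codas are permitted; onsets are limited to one consonant).
Each unlicensed consonant is deleted: /w/, /z/, /ʔ/.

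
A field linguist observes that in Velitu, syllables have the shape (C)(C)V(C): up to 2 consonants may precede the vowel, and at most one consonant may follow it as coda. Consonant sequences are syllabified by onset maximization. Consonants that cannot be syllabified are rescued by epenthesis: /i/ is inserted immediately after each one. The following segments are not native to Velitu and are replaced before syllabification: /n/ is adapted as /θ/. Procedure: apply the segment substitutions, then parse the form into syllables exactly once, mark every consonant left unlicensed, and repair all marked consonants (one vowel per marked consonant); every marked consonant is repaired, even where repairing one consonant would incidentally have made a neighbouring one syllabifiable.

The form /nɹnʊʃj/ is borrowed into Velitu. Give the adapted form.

Substitution: /n/ → /θ/, giving /θɹθʊʃj/.
The consonants /θ/, /j/ cannot be parsed into a legal (C)(C)V(C) syllable (at most one coda consonant is licensed; onsets may contain at most 2 consonants).
Inserting the epenthetic vowel yields /θ/ → /θi/, /j/ → /ji/.

θiɹθʊʃji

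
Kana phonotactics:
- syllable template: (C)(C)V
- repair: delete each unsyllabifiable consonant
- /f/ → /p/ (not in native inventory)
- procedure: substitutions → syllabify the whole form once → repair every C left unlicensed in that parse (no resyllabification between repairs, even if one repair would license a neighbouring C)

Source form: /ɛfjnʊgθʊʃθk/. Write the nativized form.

Substitution: /f/ → /p/, giving /ɛpjnʊgθʊʃθk/.
Under (C)(C)V, the unsyllabifiable consonants are /p/, /ʃ/, /θ/, /k/ (no codas are permitted; onsets may contain at most 2 consonants).
Each unlicensed consonant is deleted: /p/, /ʃ/, /θ/, /k/.

ɛjnʊgθʊ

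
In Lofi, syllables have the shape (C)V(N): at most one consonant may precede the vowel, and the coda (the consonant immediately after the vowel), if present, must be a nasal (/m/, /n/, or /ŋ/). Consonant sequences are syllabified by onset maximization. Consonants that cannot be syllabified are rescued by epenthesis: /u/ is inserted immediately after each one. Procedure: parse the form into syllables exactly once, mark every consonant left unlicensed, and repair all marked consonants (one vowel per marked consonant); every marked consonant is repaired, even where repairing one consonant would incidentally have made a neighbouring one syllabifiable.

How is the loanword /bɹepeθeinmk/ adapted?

The consonants /b/, /m/, /k/ cannot be parsed into a legal (C)V(N) syllable (only a nasal (/m/, /n/, or /ŋ/) is licensed in coda position; onsets are limited to one consonant).
Each unlicensed consonant becomes the onset of a new syllable: /b/ → /bu/, /m/ → /mu/, /k/ → /ku/.

buɹepeθeinmuku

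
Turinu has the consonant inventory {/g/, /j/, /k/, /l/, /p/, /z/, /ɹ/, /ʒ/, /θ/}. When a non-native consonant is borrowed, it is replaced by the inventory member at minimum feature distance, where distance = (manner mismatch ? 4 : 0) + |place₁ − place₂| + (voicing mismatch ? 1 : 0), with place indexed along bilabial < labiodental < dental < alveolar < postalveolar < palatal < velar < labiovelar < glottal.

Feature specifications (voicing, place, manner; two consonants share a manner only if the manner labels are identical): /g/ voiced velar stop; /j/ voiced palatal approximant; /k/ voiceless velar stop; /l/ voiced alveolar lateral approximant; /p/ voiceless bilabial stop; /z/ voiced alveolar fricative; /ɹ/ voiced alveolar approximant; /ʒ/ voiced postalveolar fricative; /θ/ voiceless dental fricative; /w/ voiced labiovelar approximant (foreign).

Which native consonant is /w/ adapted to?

j

/j/ is closest: same manner (approximant), place distance 2 (labiovelar→palatal), same voicing; total 2. Next closest is /ɹ/ at distance 4.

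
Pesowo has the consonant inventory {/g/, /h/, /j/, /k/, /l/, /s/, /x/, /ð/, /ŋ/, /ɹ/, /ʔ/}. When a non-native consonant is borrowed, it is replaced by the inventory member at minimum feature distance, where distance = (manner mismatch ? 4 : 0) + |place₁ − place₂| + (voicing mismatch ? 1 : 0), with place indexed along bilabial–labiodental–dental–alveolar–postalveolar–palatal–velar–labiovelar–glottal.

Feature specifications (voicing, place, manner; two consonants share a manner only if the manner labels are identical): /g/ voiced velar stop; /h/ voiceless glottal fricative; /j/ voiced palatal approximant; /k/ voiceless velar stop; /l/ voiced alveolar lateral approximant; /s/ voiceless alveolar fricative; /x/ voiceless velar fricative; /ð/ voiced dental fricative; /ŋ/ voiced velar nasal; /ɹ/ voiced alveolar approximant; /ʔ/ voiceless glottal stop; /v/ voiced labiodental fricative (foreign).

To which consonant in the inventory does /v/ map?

/ð/ is closest: same manner (fricative), place distance 1 (labiodental→dental), same voicing; total 1. Next closest is /s/ at distance 3.

ð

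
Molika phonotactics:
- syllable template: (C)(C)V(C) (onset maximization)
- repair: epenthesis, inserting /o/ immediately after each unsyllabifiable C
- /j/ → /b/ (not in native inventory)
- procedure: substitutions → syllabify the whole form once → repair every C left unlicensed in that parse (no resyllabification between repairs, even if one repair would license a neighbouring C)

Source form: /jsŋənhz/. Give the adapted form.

Substitution: /j/ → /b/, giving /bsŋənhz/.
Syllabifying with onset maximization leaves /b/, /h/, /z/ stranded (at most one coda consonant is licensed; onsets may contain at most 2 consonants).
Inserting the epenthetic vowel yields /b/ → /bo/, /h/ → /ho/, /z/ → /zo/.

bosŋənhozo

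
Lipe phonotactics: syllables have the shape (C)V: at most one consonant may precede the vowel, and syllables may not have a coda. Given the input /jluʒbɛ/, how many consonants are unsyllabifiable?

2

The consonants /j/, /ʒ/ cannot be parsed into a legal (C)V syllable (no codas are permitted; onsets are limited to one consonant).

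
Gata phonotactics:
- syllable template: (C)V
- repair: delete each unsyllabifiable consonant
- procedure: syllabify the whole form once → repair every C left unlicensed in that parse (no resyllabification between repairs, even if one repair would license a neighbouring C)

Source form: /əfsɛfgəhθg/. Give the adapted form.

Syllabifying with onset maximization leaves /f/, /f/, /h/, /θ/, /g/ stranded (no codas are permitted; onsets are limited to one consonant).
Deleting the stranded consonants removes /f/, /f/, /h/, /θ/, /g/.

əsɛgə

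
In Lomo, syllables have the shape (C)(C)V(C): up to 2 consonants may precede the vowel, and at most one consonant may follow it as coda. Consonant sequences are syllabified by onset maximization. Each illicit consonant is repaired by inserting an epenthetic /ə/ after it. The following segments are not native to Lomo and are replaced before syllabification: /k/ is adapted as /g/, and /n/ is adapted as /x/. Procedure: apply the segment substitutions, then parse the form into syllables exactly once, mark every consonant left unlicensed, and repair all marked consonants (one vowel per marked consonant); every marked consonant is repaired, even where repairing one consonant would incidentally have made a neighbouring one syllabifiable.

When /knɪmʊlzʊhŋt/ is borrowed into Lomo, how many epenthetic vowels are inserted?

2

After substitution the input is /gxɪmʊlzʊhŋt/.
The unsyllabifiable consonants are /ŋ/, /t/; each receives one epenthetic vowel.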